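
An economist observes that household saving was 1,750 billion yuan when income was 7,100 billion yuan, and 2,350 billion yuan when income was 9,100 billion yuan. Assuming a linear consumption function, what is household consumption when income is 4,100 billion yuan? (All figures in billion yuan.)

MPS = ΔS/ΔY = (2350 − 1750)/(9100 − 7100) = 600/2000 = 0.3
MPC = 1 − MPS = 0.7
Autonomous saving = 1750 − 0.3(7100) = -380, so a = 380
C = 380 + 0.7(4100) = 380 + 2870 = 3250

C = 3250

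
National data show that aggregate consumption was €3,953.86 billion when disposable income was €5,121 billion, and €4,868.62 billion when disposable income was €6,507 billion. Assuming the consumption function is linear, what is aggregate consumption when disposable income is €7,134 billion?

MPC = (4868.62 − 3953.86)/(6507 − 5121) = 914.76/1386 = 0.66
a = 3953.86 − 0.66(5121) = 3953.86 − 3379.86 = 574
C = 574 + 0.66(7134) = 574 + 4708.44 = 5282.44

C = 5282.44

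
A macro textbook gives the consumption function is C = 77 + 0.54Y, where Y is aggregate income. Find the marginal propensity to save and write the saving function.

MPS = 1 − MPC = 1 − 0.54 = 0.46
S = Y − C = -77 + 0.46Y

MPS = 0.46; S = -77 + 0.46Y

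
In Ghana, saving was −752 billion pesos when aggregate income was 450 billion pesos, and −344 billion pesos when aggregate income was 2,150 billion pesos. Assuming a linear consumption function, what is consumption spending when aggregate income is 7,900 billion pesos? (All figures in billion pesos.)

MPS = ΔS/ΔY = (-344 − (-752))/(2150 − 450) = 408/1700 = 0.24
MPC = 1 − MPS = 0.76
Autonomous saving = -752 − 0.24(450) = -860, so a = 860
C = 860 + 0.76(7900) = 860 + 6004 = 6864

C = 6864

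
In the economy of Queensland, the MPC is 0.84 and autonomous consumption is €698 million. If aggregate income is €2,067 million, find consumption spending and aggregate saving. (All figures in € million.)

C = 698 + 0.84(2067) = 698 + 1736.28 = 2434.28
S = Y − C = 2067 − 2434.28 = -367.28

C = 2434.28; S = -367.28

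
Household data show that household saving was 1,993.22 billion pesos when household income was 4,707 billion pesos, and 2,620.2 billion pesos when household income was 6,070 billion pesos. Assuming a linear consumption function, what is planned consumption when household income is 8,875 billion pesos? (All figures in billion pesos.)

MPS = ΔS/ΔY = (2620.2 − 1993.22)/(6070 − 4707) = 626.98/1363 = 0.46
MPC = 1 − MPS = 0.54
Autonomous saving = 1993.22 − 0.46(4707) = -172, so a = 172
C = 172 + 0.54(8875) = 172 + 4792.5 = 4964.5

C = 4964.5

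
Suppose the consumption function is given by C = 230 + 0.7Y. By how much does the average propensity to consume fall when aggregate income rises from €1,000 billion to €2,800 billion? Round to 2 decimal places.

ΔAPC = 0.15

At Y = 1000: C = 230 + 0.7(1000) = 930, APC = 930/1000 = 0.930
At Y = 2800: C = 2190, APC = 2190/2800 = 0.782
Fall in APC = 0.930 − 0.782 = 0.148 ≈ 0.15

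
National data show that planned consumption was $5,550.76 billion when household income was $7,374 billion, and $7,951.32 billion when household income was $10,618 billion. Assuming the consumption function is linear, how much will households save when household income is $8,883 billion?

MPC = (7951.32 − 5550.76)/(10618 − 7374) = 2400.56/3244 = 0.74
a = 5550.76 − 0.74(7374) = 5550.76 − 5456.76 = 94
C = 94 + 0.74(8883) = 6667.42
S = 8883 − 6667.42 = 2215.58

S = 2215.58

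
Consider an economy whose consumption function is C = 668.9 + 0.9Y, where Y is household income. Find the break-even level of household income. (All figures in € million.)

Y = 6689

At break-even, C = Y: 668.9 + 0.9Y = Y
0.1Y = 668.9, so Y = 668.9/0.1 = 6689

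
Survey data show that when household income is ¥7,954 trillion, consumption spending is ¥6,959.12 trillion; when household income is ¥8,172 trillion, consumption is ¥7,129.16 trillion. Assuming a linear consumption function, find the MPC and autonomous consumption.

MPC = ΔC/ΔY = (7129.16 − 6959.12)/(8172 − 7954) = 170.04/218 = 0.78
a = C − MPC·Y = 6959.12 − 0.78(7954) = 6959.12 − 6204.12 = 755

MPC = 0.78; a = 755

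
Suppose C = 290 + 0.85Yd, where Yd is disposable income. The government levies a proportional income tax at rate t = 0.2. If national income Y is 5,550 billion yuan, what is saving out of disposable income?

S = 376

Yd = (1 − 0.2)(5550) = 0.8(5550) = 4440
C = 290 + 0.85(4440) = 290 + 3774 = 4064
S = Yd − C = 4440 − 4064 = 376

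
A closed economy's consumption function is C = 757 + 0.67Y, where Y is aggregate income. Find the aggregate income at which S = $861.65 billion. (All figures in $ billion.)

Y = 4905

S = Y − C = -757 + 0.33Y
-757 + 0.33Y = 861.65, so 0.33Y = 1618.65 and Y = 4905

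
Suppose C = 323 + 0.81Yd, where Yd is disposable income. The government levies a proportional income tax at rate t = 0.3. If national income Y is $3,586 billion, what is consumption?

C = 2356.262

Yd = (1 − 0.3)(3586) = 0.7(3586) = 2510.2
C = 323 + 0.81(2510.2) = 323 + 2033.262 = 2356.262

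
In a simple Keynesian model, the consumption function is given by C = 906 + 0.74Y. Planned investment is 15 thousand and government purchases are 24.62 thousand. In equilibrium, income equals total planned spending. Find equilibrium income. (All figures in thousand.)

Y = 3637

Y = C + I + G = 906 + 0.74Y + 15 + 24.62
Y − 0.74Y = 945.62
0.26Y = 945.62, so Y = 945.62/0.26 = 3637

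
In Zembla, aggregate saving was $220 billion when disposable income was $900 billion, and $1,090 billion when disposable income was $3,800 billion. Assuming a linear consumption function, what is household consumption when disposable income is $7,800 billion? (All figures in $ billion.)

MPS = ΔS/ΔY = (1090 − 220)/(3800 − 900) = 870/2900 = 0.3
MPC = 1 − MPS = 0.7
Autonomous saving = 220 − 0.3(900) = -50, so a = 50
C = 50 + 0.7(7800) = 50 + 5460 = 5510

C = 5510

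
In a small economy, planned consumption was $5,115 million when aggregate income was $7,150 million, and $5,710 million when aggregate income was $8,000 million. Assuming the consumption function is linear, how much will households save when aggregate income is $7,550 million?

MPC = (5710 − 5115)/(8000 − 7150) = 595/850 = 0.7
a = 5115 − 0.7(7150) = 5115 − 5005 = 110
C = 110 + 0.7(7550) = 5395
S = 7550 − 5395 = 2155

S = 2155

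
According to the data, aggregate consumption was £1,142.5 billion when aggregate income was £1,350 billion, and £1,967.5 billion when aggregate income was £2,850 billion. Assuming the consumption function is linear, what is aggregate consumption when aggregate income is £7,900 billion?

MPC = (1967.5 − 1142.5)/(2850 − 1350) = 825/1500 = 0.55
a = 1142.5 − 0.55(1350) = 1142.5 − 742.5 = 400
C = 400 + 0.55(7900) = 400 + 4345 = 4745

C = 4745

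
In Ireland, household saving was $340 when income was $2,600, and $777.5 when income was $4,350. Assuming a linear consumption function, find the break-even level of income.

MPS = ΔS/ΔY = (777.5 − 340)/(4350 − 2600) = 437.5/1750 = 0.25
MPC = 1 − MPS = 0.75
From S(2600) = 340: −a + 0.25(2600) = 340, so a = 650 − 340 = 310
Break-even (S = 0): Y = a/MPS = 310/0.25 = 1240

Y = 1240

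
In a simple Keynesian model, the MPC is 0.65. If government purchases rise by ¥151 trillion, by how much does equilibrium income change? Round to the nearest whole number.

ΔY ≈ 431

The multiplier is 1/(1 − MPC) = 1/0.35.
ΔY = 151/0.35 = 431.43 ≈ 431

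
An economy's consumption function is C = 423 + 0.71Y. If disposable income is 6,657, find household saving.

S = 1507.53

C = 423 + 0.71(6657) = 423 + 4726.47 = 5149.47
S = Y − C = 6657 − 5149.47 = 1507.53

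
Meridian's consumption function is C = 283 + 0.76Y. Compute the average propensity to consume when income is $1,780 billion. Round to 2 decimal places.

APC = 0.92

C = 283 + 0.76(1780) = 1635.8
APC = C/Y = 1635.8/1780 = 0.92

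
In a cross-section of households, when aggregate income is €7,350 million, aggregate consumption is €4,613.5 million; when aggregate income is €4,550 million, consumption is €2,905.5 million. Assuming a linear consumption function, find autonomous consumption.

MPC = ΔC/ΔY = (4613.5 − 2905.5)/(7350 − 4550) = 1708/2800 = 0.61
a = C − MPC·Y = 2905.5 − 0.61(4550) = 2905.5 − 2775.5 = 130

a = 130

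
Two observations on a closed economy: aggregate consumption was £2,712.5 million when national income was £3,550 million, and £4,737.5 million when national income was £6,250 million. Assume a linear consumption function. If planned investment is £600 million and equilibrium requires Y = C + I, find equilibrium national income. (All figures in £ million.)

Y = 2600

MPC = (4737.5 − 2712.5)/(6250 − 3550) = 2025/2700 = 0.75
a = 2712.5 − 0.75(3550) = 50
Equilibrium: Y = 50 + 0.75Y + 600
0.25Y = 650, so Y = 650/0.25 = 2600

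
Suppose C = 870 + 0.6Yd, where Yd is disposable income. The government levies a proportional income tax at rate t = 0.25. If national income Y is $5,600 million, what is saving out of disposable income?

Yd = (1 − 0.25)(5600) = 0.75(5600) = 4200
C = 870 + 0.6(4200) = 870 + 2520 = 3390
S = Yd − C = 4200 − 3390 = 810

S = 810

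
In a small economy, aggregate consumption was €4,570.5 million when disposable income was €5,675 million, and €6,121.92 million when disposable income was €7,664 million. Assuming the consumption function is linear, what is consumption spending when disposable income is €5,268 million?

C = 4253.04

MPC = (6121.92 − 4570.5)/(7664 − 5675) = 1551.42/1989 = 0.78
a = 4570.5 − 0.78(5675) = 4570.5 − 4426.5 = 144
C = 144 + 0.78(5268) = 144 + 4109.04 = 4253.04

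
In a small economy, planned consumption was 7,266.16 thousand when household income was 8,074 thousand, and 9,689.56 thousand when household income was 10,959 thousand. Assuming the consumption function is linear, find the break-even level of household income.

Y = 3025

MPC = (9689.56 − 7266.16)/(10959 − 8074) = 2423.4/2885 = 0.84
a = 7266.16 − 0.84(8074) = 7266.16 − 6782.16 = 484
Break-even: Y = a/(1−MPC) = 484/0.16 = 3025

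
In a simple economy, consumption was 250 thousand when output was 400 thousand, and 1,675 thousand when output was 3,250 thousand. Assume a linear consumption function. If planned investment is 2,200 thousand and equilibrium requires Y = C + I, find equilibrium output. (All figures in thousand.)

MPC = (1675 − 250)/(3250 − 400) = 1425/2850 = 0.5
a = 250 − 0.5(400) = 50
Equilibrium: Y = 50 + 0.5Y + 2200
0.5Y = 2250, so Y = 2250/0.5 = 4500

Y = 4500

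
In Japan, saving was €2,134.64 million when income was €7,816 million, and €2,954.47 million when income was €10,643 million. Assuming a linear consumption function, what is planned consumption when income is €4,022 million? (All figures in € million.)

C = 2987.62

MPS = ΔS/ΔY = (2954.47 − 2134.64)/(10643 − 7816) = 819.83/2827 = 0.29
MPC = 1 − MPS = 0.71
Autonomous saving = 2134.64 − 0.29(7816) = -132, so a = 132
C = 132 + 0.71(4022) = 132 + 2855.62 = 2987.62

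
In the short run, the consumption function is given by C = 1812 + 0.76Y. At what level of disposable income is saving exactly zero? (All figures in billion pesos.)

At break-even, C = Y: 1812 + 0.76Y = Y
0.24Y = 1812, so Y = 1812/0.24 = 7550

Y = 7550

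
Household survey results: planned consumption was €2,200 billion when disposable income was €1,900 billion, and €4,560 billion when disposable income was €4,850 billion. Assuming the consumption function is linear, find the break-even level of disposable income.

MPC = (4560 − 2200)/(4850 − 1900) = 2360/2950 = 0.8
a = 2200 − 0.8(1900) = 2200 − 1520 = 680
Break-even: Y = a/(1−MPC) = 680/0.2 = 3400

Y = 3400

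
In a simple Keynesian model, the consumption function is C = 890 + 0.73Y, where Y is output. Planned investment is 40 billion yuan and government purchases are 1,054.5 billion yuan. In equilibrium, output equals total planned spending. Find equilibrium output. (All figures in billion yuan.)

Y = 7350

Y = C + I + G = 890 + 0.73Y + 40 + 1054.5
Y − 0.73Y = 1984.5
0.27Y = 1984.5, so Y = 1984.5/0.27 = 7350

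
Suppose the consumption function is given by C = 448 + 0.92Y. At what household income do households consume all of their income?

Y = 5600

At break-even, C = Y: 448 + 0.92Y = Y
0.08Y = 448, so Y = 448/0.08 = 5600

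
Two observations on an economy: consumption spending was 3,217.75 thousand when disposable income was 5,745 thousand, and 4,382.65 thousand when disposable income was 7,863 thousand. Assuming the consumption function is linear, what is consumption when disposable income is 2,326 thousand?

MPC = (4382.65 − 3217.75)/(7863 − 5745) = 1164.9/2118 = 0.55
a = 3217.75 − 0.55(5745) = 3217.75 − 3159.75 = 58
C = 58 + 0.55(2326) = 58 + 1279.3 = 1337.3

C = 1337.3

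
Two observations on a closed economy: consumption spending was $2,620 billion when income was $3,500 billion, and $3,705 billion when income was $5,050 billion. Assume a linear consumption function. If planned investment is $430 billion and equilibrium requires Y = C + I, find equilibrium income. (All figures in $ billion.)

Y = 2000

MPC = (3705 − 2620)/(5050 − 3500) = 1085/1550 = 0.7
a = 2620 − 0.7(3500) = 170
Equilibrium: Y = 170 + 0.7Y + 430
0.3Y = 600, so Y = 600/0.3 = 2000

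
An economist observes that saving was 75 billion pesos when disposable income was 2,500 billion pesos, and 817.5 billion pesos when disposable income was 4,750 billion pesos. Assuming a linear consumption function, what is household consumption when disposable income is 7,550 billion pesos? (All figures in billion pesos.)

MPS = ΔS/ΔY = (817.5 − 75)/(4750 − 2500) = 742.5/2250 = 0.33
MPC = 1 − MPS = 0.67
Autonomous saving = 75 − 0.33(2500) = -750, so a = 750
C = 750 + 0.67(7550) = 750 + 5058.5 = 5808.5

C = 5808.5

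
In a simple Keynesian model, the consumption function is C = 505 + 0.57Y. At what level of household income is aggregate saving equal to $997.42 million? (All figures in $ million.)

S = Y − C = -505 + 0.43Y
-505 + 0.43Y = 997.42, so 0.43Y = 1502.42 and Y = 3494

Y = 3494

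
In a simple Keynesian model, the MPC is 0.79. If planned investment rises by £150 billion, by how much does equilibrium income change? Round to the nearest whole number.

The multiplier is 1/(1 − MPC) = 1/0.21.
ΔY = 150/0.21 = 714.29 ≈ 714

ΔY ≈ 714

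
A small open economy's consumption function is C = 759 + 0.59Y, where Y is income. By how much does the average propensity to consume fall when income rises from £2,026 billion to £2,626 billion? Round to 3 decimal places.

At Y = 2026: C = 759 + 0.59(2026) = 1954.34, APC = 1954.34/2026 = 0.9646
At Y = 2626: C = 2308.34, APC = 2308.34/2626 = 0.8790
Fall in APC = 0.9646 − 0.8790 = 0.0856 ≈ 0.086

ΔAPC = 0.086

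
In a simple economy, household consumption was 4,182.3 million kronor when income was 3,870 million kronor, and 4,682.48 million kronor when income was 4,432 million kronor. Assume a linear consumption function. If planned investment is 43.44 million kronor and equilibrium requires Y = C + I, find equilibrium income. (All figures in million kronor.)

MPC = (4682.48 − 4182.3)/(4432 − 3870) = 500.18/562 = 0.89
a = 4182.3 − 0.89(3870) = 738
Equilibrium: Y = 738 + 0.89Y + 43.44
0.11Y = 781.44, so Y = 781.44/0.11 = 7104

Y = 7104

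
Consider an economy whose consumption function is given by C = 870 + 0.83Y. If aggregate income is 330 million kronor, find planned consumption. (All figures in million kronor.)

C = 870 + 0.83(330) = 870 + 273.9 = 1143.9

C = 1143.9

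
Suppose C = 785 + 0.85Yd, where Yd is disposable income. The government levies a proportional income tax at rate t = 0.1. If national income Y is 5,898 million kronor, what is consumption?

C = 5296.97

Yd = (1 − 0.1)(5898) = 0.9(5898) = 5308.2
C = 785 + 0.85(5308.2) = 785 + 4511.97 = 5296.97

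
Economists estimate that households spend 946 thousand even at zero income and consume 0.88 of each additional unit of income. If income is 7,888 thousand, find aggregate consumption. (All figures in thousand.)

C = 7887.44

C = 946 + 0.88(7888) = 946 + 6941.44 = 7887.44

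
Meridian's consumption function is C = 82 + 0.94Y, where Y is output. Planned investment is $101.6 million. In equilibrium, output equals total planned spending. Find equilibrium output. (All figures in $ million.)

Y = 3060

Y = C + I = 82 + 0.94Y + 101.6
Y − 0.94Y = 183.6
0.06Y = 183.6, so Y = 183.6/0.06 = 3060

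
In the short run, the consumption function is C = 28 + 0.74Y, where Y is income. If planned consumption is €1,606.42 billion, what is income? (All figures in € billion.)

28 + 0.74Y = 1606.42
0.74Y = 1578.42, so Y = 1578.42/0.74 = 2133

Y = 2133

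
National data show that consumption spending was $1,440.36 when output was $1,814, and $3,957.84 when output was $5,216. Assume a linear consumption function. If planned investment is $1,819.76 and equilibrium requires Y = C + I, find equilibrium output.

MPC = (3957.84 − 1440.36)/(5216 − 1814) = 2517.48/3402 = 0.74
a = 1440.36 − 0.74(1814) = 98
Equilibrium: Y = 98 + 0.74Y + 1819.76
0.26Y = 1917.76, so Y = 1917.76/0.26 = 7376

Y = 7376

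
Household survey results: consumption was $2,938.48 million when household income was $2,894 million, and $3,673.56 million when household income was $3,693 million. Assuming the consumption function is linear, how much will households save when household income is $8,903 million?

S = 436.24

MPC = (3673.56 − 2938.48)/(3693 − 2894) = 735.08/799 = 0.92
a = 2938.48 − 0.92(2894) = 2938.48 − 2662.48 = 276
C = 276 + 0.92(8903) = 8466.76
S = 8903 − 8466.76 = 436.24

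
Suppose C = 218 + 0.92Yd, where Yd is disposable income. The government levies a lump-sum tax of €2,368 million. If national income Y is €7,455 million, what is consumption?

C = 4898.04

Yd = Y − T = 7455 − 2368 = 5087
C = 218 + 0.92(5087) = 218 + 4680.04 = 4898.04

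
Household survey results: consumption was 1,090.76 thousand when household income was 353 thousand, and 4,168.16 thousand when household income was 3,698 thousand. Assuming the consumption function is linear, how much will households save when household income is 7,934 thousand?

S = -131.28

MPC = (4168.16 − 1090.76)/(3698 − 353) = 3077.4/3345 = 0.92
a = 1090.76 − 0.92(353) = 1090.76 − 324.76 = 766
C = 766 + 0.92(7934) = 8065.28
S = 7934 − 8065.28 = -131.28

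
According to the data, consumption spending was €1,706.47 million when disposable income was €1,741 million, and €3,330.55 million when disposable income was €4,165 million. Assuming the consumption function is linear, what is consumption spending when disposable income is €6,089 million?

C = 4619.63

MPC = (3330.55 − 1706.47)/(4165 − 1741) = 1624.08/2424 = 0.67
a = 1706.47 − 0.67(1741) = 1706.47 − 1166.47 = 540
C = 540 + 0.67(6089) = 540 + 4079.63 = 4619.63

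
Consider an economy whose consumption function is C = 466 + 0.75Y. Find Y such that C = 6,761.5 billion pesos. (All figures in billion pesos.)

466 + 0.75Y = 6761.5
0.75Y = 6295.5, so Y = 6295.5/0.75 = 8394

Y = 8394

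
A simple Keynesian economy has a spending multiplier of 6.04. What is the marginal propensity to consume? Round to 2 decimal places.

MPC = 0.83

k = 1/(1 − MPC), so 1 − MPC = 1/k = 1/6.04 = 0.1656
MPC = 1 − 0.1656 = 0.83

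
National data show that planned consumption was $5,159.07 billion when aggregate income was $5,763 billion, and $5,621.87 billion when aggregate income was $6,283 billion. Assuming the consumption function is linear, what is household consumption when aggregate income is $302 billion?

MPC = (5621.87 − 5159.07)/(6283 − 5763) = 462.8/520 = 0.89
a = 5159.07 − 0.89(5763) = 5159.07 − 5129.07 = 30
C = 30 + 0.89(302) = 30 + 268.78 = 298.78

C = 298.78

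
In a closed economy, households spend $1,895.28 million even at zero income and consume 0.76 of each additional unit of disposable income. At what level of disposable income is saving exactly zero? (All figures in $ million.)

At break-even, C = Y: 1895.28 + 0.76Y = Y
0.24Y = 1895.28, so Y = 1895.28/0.24 = 7897

Y = 7897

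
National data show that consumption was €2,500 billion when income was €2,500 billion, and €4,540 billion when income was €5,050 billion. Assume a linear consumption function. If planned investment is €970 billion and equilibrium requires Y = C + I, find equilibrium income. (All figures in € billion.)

MPC = (4540 − 2500)/(5050 − 2500) = 2040/2550 = 0.8
a = 2500 − 0.8(2500) = 500
Equilibrium: Y = 500 + 0.8Y + 970
0.2Y = 1470, so Y = 1470/0.2 = 7350

Y = 7350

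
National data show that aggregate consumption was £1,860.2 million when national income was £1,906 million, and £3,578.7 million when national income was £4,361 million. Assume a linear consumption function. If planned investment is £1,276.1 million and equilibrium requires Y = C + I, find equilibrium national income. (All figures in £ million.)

Y = 6007

MPC = (3578.7 − 1860.2)/(4361 − 1906) = 1718.5/2455 = 0.7
a = 1860.2 − 0.7(1906) = 526
Equilibrium: Y = 526 + 0.7Y + 1276.1
0.3Y = 1802.1, so Y = 1802.1/0.3 = 6007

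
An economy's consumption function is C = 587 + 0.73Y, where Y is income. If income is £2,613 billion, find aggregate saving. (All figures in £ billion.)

S = 118.51

C = 587 + 0.73(2613) = 587 + 1907.49 = 2494.49
S = Y − C = 2613 − 2494.49 = 118.51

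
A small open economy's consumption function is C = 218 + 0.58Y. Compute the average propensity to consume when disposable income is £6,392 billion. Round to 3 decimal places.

APC = 0.614

C = 218 + 0.58(6392) = 3925.36
APC = C/Y = 3925.36/6392 = 0.614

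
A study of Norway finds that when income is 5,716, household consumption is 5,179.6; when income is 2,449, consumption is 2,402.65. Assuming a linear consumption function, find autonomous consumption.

a = 321

MPC = ΔC/ΔY = (5179.6 − 2402.65)/(5716 − 2449) = 2776.95/3267 = 0.85
a = C − MPC·Y = 2402.65 − 0.85(2449) = 2402.65 − 2081.65 = 321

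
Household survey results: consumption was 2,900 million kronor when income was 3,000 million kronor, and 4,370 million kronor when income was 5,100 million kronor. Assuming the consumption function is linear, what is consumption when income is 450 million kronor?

C = 1115

MPC = (4370 − 2900)/(5100 − 3000) = 1470/2100 = 0.7
a = 2900 − 0.7(3000) = 2900 − 2100 = 800
C = 800 + 0.7(450) = 800 + 315 = 1115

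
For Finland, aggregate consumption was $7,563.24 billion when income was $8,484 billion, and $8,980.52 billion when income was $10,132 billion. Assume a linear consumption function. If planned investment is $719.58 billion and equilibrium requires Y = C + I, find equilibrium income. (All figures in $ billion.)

MPC = (8980.52 − 7563.24)/(10132 − 8484) = 1417.28/1648 = 0.86
a = 7563.24 − 0.86(8484) = 267
Equilibrium: Y = 267 + 0.86Y + 719.58
0.14Y = 986.58, so Y = 986.58/0.14 = 7047

Y = 7047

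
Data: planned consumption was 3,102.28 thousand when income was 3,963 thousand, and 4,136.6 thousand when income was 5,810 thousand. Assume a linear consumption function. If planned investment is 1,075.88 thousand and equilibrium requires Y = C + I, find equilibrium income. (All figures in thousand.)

Y = 4452

MPC = (4136.6 − 3102.28)/(5810 − 3963) = 1034.32/1847 = 0.56
a = 3102.28 − 0.56(3963) = 883
Equilibrium: Y = 883 + 0.56Y + 1075.88
0.44Y = 1958.88, so Y = 1958.88/0.44 = 4452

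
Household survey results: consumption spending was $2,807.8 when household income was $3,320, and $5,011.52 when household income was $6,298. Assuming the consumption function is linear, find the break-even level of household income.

MPC = (5011.52 − 2807.8)/(6298 − 3320) = 2203.72/2978 = 0.74
a = 2807.8 − 0.74(3320) = 2807.8 − 2456.8 = 351
Break-even: Y = a/(1−MPC) = 351/0.26 = 1350

Y = 1350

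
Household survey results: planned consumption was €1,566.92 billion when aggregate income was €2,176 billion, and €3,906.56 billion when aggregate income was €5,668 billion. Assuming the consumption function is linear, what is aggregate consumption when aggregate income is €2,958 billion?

MPC = (3906.56 − 1566.92)/(5668 − 2176) = 2339.64/3492 = 0.67
a = 1566.92 − 0.67(2176) = 1566.92 − 1457.92 = 109
C = 109 + 0.67(2958) = 109 + 1981.86 = 2090.86

C = 2090.86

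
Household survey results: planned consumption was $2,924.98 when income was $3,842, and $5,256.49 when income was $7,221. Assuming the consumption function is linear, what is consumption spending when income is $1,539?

C = 1335.91

MPC = (5256.49 − 2924.98)/(7221 − 3842) = 2331.51/3379 = 0.69
a = 2924.98 − 0.69(3842) = 2924.98 − 2650.98 = 274
C = 274 + 0.69(1539) = 274 + 1061.91 = 1335.91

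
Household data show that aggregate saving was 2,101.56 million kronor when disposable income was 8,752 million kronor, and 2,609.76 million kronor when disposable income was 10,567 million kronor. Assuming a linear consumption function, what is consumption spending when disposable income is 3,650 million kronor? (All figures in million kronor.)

MPS = ΔS/ΔY = (2609.76 − 2101.56)/(10567 − 8752) = 508.2/1815 = 0.28
MPC = 1 − MPS = 0.72
Autonomous saving = 2101.56 − 0.28(8752) = -349, so a = 349
C = 349 + 0.72(3650) = 349 + 2628 = 2977

C = 2977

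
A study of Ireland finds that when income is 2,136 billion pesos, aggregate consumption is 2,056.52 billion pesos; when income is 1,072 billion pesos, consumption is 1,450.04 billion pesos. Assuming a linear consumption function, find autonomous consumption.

MPC = ΔC/ΔY = (2056.52 − 1450.04)/(2136 − 1072) = 606.48/1064 = 0.57
a = C − MPC·Y = 1450.04 − 0.57(1072) = 1450.04 − 611.04 = 839

a = 839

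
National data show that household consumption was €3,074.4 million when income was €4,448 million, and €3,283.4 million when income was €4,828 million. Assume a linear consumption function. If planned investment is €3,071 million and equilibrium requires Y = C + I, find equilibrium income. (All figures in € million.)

MPC = (3283.4 − 3074.4)/(4828 − 4448) = 209/380 = 0.55
a = 3074.4 − 0.55(4448) = 628
Equilibrium: Y = 628 + 0.55Y + 3071
0.45Y = 3699, so Y = 3699/0.45 = 8220

Y = 8220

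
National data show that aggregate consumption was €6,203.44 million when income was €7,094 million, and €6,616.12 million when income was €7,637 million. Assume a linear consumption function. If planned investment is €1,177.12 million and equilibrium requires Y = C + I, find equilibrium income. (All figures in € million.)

MPC = (6616.12 − 6203.44)/(7637 − 7094) = 412.68/543 = 0.76
a = 6203.44 − 0.76(7094) = 812
Equilibrium: Y = 812 + 0.76Y + 1177.12
0.24Y = 1989.12, so Y = 1989.12/0.24 = 8288

Y = 8288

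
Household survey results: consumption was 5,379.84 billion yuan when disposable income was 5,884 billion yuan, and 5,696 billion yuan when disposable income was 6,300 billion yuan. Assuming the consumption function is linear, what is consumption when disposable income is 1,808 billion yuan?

MPC = (5696 − 5379.84)/(6300 − 5884) = 316.16/416 = 0.76
a = 5379.84 − 0.76(5884) = 5379.84 − 4471.84 = 908
C = 908 + 0.76(1808) = 908 + 1374.08 = 2282.08

C = 2282.08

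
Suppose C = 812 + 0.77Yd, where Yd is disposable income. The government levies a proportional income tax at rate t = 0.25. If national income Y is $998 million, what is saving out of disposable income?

Yd = (1 − 0.25)(998) = 0.75(998) = 748.5
C = 812 + 0.77(748.5) = 812 + 576.345 = 1388.345
S = Yd − C = 748.5 − 1388.345 = -639.845

S = -639.845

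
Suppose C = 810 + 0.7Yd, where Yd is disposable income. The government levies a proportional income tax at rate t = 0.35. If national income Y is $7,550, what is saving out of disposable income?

Yd = (1 − 0.35)(7550) = 0.65(7550) = 4907.5
C = 810 + 0.7(4907.5) = 810 + 3435.25 = 4245.25
S = Yd − C = 4907.5 − 4245.25 = 662.25

S = 662.25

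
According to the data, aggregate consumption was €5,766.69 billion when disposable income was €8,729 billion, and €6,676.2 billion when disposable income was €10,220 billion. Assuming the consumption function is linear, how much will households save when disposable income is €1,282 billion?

S = 57.98

MPC = (6676.2 − 5766.69)/(10220 − 8729) = 909.51/1491 = 0.61
a = 5766.69 − 0.61(8729) = 5766.69 − 5324.69 = 442
C = 442 + 0.61(1282) = 1224.02
S = 1282 − 1224.02 = 57.98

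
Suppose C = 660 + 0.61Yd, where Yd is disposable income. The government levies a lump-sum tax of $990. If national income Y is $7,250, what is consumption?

C = 4478.6

Yd = Y − T = 7250 − 990 = 6260
C = 660 + 0.61(6260) = 660 + 3818.6 = 4478.6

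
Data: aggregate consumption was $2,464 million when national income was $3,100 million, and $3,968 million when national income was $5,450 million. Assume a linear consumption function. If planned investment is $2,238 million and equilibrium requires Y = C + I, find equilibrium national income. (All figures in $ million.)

MPC = (3968 − 2464)/(5450 − 3100) = 1504/2350 = 0.64
a = 2464 − 0.64(3100) = 480
Equilibrium: Y = 480 + 0.64Y + 2238
0.36Y = 2718, so Y = 2718/0.36 = 7550

Y = 7550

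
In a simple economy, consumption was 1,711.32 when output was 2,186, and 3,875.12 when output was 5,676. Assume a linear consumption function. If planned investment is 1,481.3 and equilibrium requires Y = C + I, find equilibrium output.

MPC = (3875.12 − 1711.32)/(5676 − 2186) = 2163.8/3490 = 0.62
a = 1711.32 − 0.62(2186) = 356
Equilibrium: Y = 356 + 0.62Y + 1481.3
0.38Y = 1837.3, so Y = 1837.3/0.38 = 4835

Y = 4835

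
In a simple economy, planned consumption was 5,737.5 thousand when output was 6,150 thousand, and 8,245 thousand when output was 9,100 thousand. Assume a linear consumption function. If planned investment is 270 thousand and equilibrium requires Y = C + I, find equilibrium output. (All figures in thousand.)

Y = 5200

MPC = (8245 − 5737.5)/(9100 − 6150) = 2507.5/2950 = 0.85
a = 5737.5 − 0.85(6150) = 510
Equilibrium: Y = 510 + 0.85Y + 270
0.15Y = 780, so Y = 780/0.15 = 5200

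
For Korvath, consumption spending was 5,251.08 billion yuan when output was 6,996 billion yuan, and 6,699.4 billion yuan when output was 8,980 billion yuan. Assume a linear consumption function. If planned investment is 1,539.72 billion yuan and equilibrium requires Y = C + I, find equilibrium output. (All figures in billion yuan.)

Y = 6236

MPC = (6699.4 − 5251.08)/(8980 − 6996) = 1448.32/1984 = 0.73
a = 5251.08 − 0.73(6996) = 144
Equilibrium: Y = 144 + 0.73Y + 1539.72
0.27Y = 1683.72, so Y = 1683.72/0.27 = 6236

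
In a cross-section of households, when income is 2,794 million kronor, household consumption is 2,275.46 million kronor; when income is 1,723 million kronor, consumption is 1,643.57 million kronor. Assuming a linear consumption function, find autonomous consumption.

MPC = ΔC/ΔY = (2275.46 − 1643.57)/(2794 − 1723) = 631.89/1071 = 0.59
a = C − MPC·Y = 1643.57 − 0.59(1723) = 1643.57 − 1016.57 = 627

a = 627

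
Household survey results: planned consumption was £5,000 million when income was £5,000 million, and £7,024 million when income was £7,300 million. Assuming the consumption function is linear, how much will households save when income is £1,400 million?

MPC = (7024 − 5000)/(7300 − 5000) = 2024/2300 = 0.88
a = 5000 − 0.88(5000) = 5000 − 4400 = 600
C = 600 + 0.88(1400) = 1832
S = 1400 − 1832 = -432

S = -432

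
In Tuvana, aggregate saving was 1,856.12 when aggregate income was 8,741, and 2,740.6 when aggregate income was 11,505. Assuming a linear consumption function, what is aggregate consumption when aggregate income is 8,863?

MPS = ΔS/ΔY = (2740.6 − 1856.12)/(11505 − 8741) = 884.48/2764 = 0.32
MPC = 1 − MPS = 0.68
Autonomous saving = 1856.12 − 0.32(8741) = -941, so a = 941
C = 941 + 0.68(8863) = 941 + 6026.84 = 6967.84

C = 6967.84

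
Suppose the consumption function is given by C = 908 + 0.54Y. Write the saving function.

S = Y − C = Y − (908 + 0.54Y) = -908 + (1 − 0.54)Y

S = -908 + 0.46Y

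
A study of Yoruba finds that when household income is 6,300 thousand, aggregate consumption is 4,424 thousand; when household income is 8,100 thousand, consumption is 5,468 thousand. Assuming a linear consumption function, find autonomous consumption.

MPC = ΔC/ΔY = (5468 − 4424)/(8100 − 6300) = 1044/1800 = 0.58
a = C − MPC·Y = 4424 − 0.58(6300) = 4424 − 3654 = 770

a = 770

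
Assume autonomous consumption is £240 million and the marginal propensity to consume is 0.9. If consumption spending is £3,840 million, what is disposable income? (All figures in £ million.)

Y = 4000

240 + 0.9Y = 3840
0.9Y = 3600, so Y = 3600/0.9 = 4000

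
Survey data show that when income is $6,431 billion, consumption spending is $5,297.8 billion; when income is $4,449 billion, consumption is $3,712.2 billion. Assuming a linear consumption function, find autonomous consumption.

a = 153

MPC = ΔC/ΔY = (5297.8 − 3712.2)/(6431 − 4449) = 1585.6/1982 = 0.8
a = C − MPC·Y = 3712.2 − 0.8(4449) = 3712.2 − 3559.2 = 153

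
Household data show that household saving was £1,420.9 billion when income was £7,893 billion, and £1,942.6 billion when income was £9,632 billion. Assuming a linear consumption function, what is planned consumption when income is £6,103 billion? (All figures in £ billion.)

C = 5219.1

MPS = ΔS/ΔY = (1942.6 − 1420.9)/(9632 − 7893) = 521.7/1739 = 0.3
MPC = 1 − MPS = 0.7
Autonomous saving = 1420.9 − 0.3(7893) = -947, so a = 947
C = 947 + 0.7(6103) = 947 + 4272.1 = 5219.1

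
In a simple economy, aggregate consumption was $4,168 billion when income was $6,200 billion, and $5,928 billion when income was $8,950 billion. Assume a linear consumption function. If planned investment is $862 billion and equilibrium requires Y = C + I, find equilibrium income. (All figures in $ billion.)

MPC = (5928 − 4168)/(8950 − 6200) = 1760/2750 = 0.64
a = 4168 − 0.64(6200) = 200
Equilibrium: Y = 200 + 0.64Y + 862
0.36Y = 1062, so Y = 1062/0.36 = 2950

Y = 2950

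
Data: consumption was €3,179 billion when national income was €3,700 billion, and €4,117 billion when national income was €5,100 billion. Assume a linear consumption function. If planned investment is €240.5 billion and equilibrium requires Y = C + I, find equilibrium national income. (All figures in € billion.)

Y = 2850

MPC = (4117 − 3179)/(5100 − 3700) = 938/1400 = 0.67
a = 3179 − 0.67(3700) = 700
Equilibrium: Y = 700 + 0.67Y + 240.5
0.33Y = 940.5, so Y = 940.5/0.33 = 2850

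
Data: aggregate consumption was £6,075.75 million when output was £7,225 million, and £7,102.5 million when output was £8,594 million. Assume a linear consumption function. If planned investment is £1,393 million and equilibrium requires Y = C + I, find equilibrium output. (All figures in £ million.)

Y = 8200

MPC = (7102.5 − 6075.75)/(8594 − 7225) = 1026.75/1369 = 0.75
a = 6075.75 − 0.75(7225) = 657
Equilibrium: Y = 657 + 0.75Y + 1393
0.25Y = 2050, so Y = 2050/0.25 = 8200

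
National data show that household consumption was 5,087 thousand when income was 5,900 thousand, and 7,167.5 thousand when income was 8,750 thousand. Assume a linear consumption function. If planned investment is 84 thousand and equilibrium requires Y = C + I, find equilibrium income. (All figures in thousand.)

MPC = (7167.5 − 5087)/(8750 − 5900) = 2080.5/2850 = 0.73
a = 5087 − 0.73(5900) = 780
Equilibrium: Y = 780 + 0.73Y + 84
0.27Y = 864, so Y = 864/0.27 = 3200

Y = 3200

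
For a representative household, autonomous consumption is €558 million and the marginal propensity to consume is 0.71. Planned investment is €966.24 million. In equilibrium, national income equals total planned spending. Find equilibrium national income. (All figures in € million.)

Y = C + I = 558 + 0.71Y + 966.24
Y − 0.71Y = 1524.24
0.29Y = 1524.24, so Y = 1524.24/0.29 = 5256

Y = 5256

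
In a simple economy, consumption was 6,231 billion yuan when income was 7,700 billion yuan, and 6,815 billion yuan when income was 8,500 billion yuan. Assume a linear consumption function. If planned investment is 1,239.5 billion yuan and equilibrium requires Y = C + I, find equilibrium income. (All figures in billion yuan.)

MPC = (6815 − 6231)/(8500 − 7700) = 584/800 = 0.73
a = 6231 − 0.73(7700) = 610
Equilibrium: Y = 610 + 0.73Y + 1239.5
0.27Y = 1849.5, so Y = 1849.5/0.27 = 6850

Y = 6850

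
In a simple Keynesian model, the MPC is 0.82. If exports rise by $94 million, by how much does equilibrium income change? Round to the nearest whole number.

The multiplier is 1/(1 − MPC) = 1/0.18.
ΔY = 94/0.18 = 522.22 ≈ 522

ΔY ≈ 522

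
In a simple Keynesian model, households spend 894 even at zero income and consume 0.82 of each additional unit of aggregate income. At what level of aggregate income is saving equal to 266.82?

Y = 6449

S = Y − C = -894 + 0.18Y
-894 + 0.18Y = 266.82, so 0.18Y = 1160.82 and Y = 6449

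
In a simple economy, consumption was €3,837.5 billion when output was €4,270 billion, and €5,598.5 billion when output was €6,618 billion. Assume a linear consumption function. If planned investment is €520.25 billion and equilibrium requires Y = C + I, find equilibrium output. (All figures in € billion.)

MPC = (5598.5 − 3837.5)/(6618 − 4270) = 1761/2348 = 0.75
a = 3837.5 − 0.75(4270) = 635
Equilibrium: Y = 635 + 0.75Y + 520.25
0.25Y = 1155.25, so Y = 1155.25/0.25 = 4621

Y = 4621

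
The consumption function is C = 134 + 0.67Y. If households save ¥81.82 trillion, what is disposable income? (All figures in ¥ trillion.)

Y = 654

S = Y − C = -134 + 0.33Y
-134 + 0.33Y = 81.82, so 0.33Y = 215.82 and Y = 654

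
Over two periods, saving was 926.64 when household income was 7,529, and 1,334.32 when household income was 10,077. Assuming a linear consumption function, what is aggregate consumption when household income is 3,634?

C = 3330.56

MPS = ΔS/ΔY = (1334.32 − 926.64)/(10077 − 7529) = 407.68/2548 = 0.16
MPC = 1 − MPS = 0.84
Autonomous saving = 926.64 − 0.16(7529) = -278, so a = 278
C = 278 + 0.84(3634) = 278 + 3052.56 = 3330.56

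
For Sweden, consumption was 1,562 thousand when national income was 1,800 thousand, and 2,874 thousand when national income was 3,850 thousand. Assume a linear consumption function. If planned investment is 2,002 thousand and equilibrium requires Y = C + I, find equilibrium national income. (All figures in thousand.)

Y = 6700

MPC = (2874 − 1562)/(3850 − 1800) = 1312/2050 = 0.64
a = 1562 − 0.64(1800) = 410
Equilibrium: Y = 410 + 0.64Y + 2002
0.36Y = 2412, so Y = 2412/0.36 = 6700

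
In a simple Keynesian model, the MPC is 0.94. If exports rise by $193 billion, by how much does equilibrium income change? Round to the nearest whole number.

ΔY ≈ 3217

The multiplier is 1/(1 − MPC) = 1/0.06.
ΔY = 193/0.06 = 3216.67 ≈ 3217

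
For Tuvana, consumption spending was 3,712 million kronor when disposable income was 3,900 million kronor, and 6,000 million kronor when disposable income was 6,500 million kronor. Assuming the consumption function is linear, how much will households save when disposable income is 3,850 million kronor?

S = 182

MPC = (6000 − 3712)/(6500 − 3900) = 2288/2600 = 0.88
a = 3712 − 0.88(3900) = 3712 − 3432 = 280
C = 280 + 0.88(3850) = 3668
S = 3850 − 3668 = 182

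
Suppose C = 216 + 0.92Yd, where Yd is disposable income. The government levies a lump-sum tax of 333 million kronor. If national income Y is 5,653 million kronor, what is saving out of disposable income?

Yd = Y − T = 5653 − 333 = 5320
C = 216 + 0.92(5320) = 216 + 4894.4 = 5110.4
S = Yd − C = 5320 − 5110.4 = 209.6

S = 209.6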